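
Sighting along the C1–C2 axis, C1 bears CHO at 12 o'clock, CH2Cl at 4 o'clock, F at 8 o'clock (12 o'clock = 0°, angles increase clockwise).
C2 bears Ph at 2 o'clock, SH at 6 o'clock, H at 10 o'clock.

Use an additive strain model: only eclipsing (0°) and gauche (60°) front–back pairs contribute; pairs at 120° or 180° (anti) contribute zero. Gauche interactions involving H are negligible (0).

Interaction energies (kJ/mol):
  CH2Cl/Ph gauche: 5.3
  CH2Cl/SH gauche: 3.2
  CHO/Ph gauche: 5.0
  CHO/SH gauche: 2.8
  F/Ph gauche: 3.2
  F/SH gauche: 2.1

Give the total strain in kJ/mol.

This conformer (staggered): CHO–Ph gauche, CH2Cl–Ph gauche, CH2Cl–SH gauche, F–SH gauche; 5.0 + 5.3 + 3.2 + 2.1 = 15.6 kJ/mol.

15.6 kJ/mol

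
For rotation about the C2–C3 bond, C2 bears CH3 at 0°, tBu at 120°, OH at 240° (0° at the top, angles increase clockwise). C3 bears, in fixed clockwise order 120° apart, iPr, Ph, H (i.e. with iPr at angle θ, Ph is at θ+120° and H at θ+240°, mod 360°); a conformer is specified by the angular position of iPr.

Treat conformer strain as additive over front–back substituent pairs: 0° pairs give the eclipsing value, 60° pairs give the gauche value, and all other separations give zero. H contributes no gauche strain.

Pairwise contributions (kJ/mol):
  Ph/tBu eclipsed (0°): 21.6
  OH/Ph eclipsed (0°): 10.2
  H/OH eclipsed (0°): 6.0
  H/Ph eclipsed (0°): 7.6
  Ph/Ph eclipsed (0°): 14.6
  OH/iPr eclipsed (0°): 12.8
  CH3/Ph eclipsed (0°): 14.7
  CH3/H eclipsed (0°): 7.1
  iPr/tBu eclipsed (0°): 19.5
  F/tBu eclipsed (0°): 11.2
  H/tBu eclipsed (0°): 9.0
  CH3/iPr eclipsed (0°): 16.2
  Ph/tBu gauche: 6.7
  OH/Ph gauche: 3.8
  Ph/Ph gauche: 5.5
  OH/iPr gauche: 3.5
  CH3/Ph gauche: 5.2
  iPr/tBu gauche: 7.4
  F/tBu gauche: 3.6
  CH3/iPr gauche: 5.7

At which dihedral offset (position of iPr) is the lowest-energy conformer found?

180°

iPr at 0° (eclipsed): CH3–iPr eclipsed, tBu–Ph eclipsed, OH–H eclipsed; 16.2 + 21.6 + 6.0 = 43.8 kJ/mol.
iPr at 60° (staggered): CH3–iPr gauche, tBu–iPr gauche, tBu–Ph gauche, OH–Ph gauche; 5.7 + 7.4 + 6.7 + 3.8 = 23.6 kJ/mol.
iPr at 120° (eclipsed): CH3–H eclipsed, tBu–iPr eclipsed, OH–Ph eclipsed; 7.1 + 19.5 + 10.2 = 36.8 kJ/mol.
iPr at 180° (staggered): CH3–Ph gauche, tBu–iPr gauche, OH–iPr gauche, OH–Ph gauche; 5.2 + 7.4 + 3.5 + 3.8 = 19.9 kJ/mol.
iPr at 240° (eclipsed): CH3–Ph eclipsed, tBu–H eclipsed, OH–iPr eclipsed; 14.7 + 9.0 + 12.8 = 36.5 kJ/mol.
iPr at 300° (staggered): CH3–iPr gauche, CH3–Ph gauche, tBu–Ph gauche, OH–iPr gauche; 5.7 + 5.2 + 6.7 + 3.5 = 21.1 kJ/mol.
The minimum (19.9 kJ/mol) occurs with iPr at 180°.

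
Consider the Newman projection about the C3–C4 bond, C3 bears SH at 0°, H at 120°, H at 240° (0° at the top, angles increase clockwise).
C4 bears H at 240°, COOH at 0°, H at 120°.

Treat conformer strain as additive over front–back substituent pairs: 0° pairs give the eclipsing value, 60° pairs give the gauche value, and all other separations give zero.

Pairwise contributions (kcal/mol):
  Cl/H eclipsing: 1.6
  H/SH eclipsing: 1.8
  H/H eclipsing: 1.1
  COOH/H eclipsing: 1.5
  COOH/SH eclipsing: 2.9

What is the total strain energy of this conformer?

This conformer (eclipsed): SH–COOH eclipsed, H–H eclipsed, H–H eclipsed; 2.9 + 1.1 + 1.1 = 5.1 kcal/mol.

5.1 kcal/mol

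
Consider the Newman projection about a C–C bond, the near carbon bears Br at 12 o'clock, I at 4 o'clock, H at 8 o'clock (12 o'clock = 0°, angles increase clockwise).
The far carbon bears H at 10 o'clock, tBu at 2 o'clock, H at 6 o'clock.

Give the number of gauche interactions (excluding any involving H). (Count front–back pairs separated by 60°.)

Non-H gauche pairs: Br(0°)/tBu(60°); I(120°)/tBu(60°) — 2 interactions.

2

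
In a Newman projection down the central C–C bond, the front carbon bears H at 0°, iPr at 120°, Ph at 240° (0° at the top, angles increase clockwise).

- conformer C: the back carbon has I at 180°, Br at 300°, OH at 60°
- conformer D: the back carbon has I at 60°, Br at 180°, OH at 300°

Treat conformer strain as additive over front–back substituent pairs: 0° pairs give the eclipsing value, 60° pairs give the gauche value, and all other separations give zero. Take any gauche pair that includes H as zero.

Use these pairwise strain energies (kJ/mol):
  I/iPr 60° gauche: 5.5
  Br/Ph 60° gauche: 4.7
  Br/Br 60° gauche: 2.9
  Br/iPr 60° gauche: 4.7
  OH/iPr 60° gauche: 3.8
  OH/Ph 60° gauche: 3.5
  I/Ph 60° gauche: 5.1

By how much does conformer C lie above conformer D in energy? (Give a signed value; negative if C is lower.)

C (staggered): iPr(120°)/I(180°) gauche 5.5; iPr(120°)/OH(60°) gauche 3.8; Ph(240°)/I(180°) gauche 5.1; Ph(240°)/Br(300°) gauche 4.7 → 19.1 kJ/mol.
D (staggered): iPr(120°)/I(60°) gauche 5.5; iPr(120°)/Br(180°) gauche 4.7; Ph(240°)/Br(180°) gauche 4.7; Ph(240°)/OH(300°) gauche 3.5 → 18.4 kJ/mol.
E(C) − E(D) = 19.1 − 18.4 = +0.7 kJ/mol.

+0.7 kJ/mol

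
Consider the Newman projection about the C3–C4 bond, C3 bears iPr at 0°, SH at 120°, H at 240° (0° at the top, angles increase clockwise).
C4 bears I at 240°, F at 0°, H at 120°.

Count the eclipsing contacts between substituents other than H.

Non-H eclipsing pairs: iPr(0°)/F(0°) — 1 interaction.

1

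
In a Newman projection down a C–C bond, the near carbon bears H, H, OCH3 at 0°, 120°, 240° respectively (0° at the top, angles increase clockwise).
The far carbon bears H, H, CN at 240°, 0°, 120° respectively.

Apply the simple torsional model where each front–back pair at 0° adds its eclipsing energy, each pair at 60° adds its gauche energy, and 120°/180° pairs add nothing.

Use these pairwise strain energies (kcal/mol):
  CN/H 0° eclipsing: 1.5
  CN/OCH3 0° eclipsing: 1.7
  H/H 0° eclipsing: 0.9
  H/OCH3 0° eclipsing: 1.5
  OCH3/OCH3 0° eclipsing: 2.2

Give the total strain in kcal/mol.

This conformer is eclipsed. H at 0° is eclipsed with H at 0° (0.9); H at 120° is eclipsed with CN at 120° (1.5); OCH3 at 240° is eclipsed with H at 240° (1.5). Total 3.9 kcal/mol.

3.9 kcal/mol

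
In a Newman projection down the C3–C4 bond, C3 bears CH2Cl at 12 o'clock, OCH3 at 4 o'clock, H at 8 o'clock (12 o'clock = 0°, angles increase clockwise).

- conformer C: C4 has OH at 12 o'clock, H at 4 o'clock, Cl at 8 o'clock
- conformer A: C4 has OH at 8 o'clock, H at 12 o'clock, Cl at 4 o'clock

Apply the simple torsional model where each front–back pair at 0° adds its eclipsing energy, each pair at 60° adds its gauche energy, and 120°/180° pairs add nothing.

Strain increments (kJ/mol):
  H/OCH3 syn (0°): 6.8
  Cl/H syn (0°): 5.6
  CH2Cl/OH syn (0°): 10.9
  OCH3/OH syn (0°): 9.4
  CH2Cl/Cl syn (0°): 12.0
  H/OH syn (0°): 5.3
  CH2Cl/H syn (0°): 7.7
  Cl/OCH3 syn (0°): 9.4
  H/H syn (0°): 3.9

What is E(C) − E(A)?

C (eclipsed): CH2Cl(0°)/OH(0°) eclipsed 10.9; OCH3(120°)/H(120°) eclipsed 6.8; H(240°)/Cl(240°) eclipsed 5.6 → 23.3 kJ/mol.
A (eclipsed): CH2Cl(0°)/H(0°) eclipsed 7.7; OCH3(120°)/Cl(120°) eclipsed 9.4; H(240°)/OH(240°) eclipsed 5.3 → 22.4 kJ/mol.
E(C) − E(A) = 23.3 − 22.4 = +0.9 kJ/mol.

+0.9 kJ/mol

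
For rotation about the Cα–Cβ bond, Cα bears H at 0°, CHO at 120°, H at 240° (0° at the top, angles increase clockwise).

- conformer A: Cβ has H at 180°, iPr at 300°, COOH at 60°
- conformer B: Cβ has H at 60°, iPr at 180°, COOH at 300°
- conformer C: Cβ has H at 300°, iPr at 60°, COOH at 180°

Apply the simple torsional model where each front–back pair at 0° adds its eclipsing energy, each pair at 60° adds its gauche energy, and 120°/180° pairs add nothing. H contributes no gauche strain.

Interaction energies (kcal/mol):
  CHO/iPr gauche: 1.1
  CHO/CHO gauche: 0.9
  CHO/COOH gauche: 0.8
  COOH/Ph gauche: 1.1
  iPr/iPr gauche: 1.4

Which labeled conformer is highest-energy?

C

A (staggered): CHO–COOH gauche; 0.8 = 0.8 kcal/mol.
B (staggered): CHO–iPr gauche; 1.1 = 1.1 kcal/mol.
C (staggered): CHO–iPr gauche, CHO–COOH gauche; 1.1 + 0.8 = 1.9 kcal/mol.
C has the highest total (1.9 kcal/mol).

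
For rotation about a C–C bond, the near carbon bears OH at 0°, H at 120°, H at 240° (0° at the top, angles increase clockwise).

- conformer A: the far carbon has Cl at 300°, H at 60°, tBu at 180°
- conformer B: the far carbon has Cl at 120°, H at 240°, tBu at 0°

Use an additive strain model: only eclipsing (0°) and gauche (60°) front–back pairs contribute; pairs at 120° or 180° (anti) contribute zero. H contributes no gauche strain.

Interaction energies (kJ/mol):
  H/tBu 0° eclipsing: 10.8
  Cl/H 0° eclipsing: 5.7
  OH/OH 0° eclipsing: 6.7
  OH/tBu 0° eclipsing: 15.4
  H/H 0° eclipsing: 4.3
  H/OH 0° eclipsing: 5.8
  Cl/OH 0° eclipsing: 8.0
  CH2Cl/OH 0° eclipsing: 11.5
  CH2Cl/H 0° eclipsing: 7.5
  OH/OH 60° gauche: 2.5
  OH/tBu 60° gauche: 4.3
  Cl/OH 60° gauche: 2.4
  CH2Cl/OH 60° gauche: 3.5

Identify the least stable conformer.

B

A is staggered. OH at 0° is gauche with Cl at 300° (2.4). Total 2.4 kJ/mol.
B is eclipsed. OH at 0° is eclipsed with tBu at 0° (15.4); H at 120° is eclipsed with Cl at 120° (5.7); H at 240° is eclipsed with H at 240° (4.3). Total 25.4 kJ/mol.
B has the highest total (25.4 kJ/mol).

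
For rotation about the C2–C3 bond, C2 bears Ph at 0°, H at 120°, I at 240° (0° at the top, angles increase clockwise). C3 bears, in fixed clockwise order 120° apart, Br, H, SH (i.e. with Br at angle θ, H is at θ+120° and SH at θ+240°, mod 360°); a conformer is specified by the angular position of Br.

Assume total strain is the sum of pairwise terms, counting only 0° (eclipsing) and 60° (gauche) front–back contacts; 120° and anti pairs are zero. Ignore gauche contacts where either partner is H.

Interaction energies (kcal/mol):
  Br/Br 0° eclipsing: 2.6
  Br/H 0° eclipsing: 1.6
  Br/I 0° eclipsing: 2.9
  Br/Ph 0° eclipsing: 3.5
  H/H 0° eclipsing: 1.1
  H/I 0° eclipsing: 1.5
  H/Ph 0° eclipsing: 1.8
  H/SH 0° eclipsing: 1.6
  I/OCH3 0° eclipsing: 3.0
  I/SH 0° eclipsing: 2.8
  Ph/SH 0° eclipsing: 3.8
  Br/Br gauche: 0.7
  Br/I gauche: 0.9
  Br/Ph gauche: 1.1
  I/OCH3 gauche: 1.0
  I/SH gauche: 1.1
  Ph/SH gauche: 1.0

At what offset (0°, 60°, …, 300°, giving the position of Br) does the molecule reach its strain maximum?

Br at 0° is eclipsed. Ph at 0° is eclipsed with Br at 0° (3.5); H at 120° is eclipsed with H at 120° (1.1); I at 240° is eclipsed with SH at 240° (2.8). Total 7.4 kcal/mol.
Br at 60° is staggered. Ph at 0° is gauche with Br at 60° (1.1); Ph at 0° is gauche with SH at 300° (1.0); I at 240° is gauche with SH at 300° (1.1). Total 3.2 kcal/mol.
Br at 120° is eclipsed. Ph at 0° is eclipsed with SH at 0° (3.8); H at 120° is eclipsed with Br at 120° (1.6); I at 240° is eclipsed with H at 240° (1.5). Total 6.9 kcal/mol.
Br at 180° is staggered. Ph at 0° is gauche with SH at 60° (1.0); I at 240° is gauche with Br at 180° (0.9). Total 1.9 kcal/mol.
Br at 240° is eclipsed. Ph at 0° is eclipsed with H at 0° (1.8); H at 120° is eclipsed with SH at 120° (1.6); I at 240° is eclipsed with Br at 240° (2.9). Total 6.3 kcal/mol.
Br at 300° is staggered. Ph at 0° is gauche with Br at 300° (1.1); I at 240° is gauche with Br at 300° (0.9); I at 240° is gauche with SH at 180° (1.1). Total 3.1 kcal/mol.
The maximum (7.4 kcal/mol) occurs with Br at 0°.

0°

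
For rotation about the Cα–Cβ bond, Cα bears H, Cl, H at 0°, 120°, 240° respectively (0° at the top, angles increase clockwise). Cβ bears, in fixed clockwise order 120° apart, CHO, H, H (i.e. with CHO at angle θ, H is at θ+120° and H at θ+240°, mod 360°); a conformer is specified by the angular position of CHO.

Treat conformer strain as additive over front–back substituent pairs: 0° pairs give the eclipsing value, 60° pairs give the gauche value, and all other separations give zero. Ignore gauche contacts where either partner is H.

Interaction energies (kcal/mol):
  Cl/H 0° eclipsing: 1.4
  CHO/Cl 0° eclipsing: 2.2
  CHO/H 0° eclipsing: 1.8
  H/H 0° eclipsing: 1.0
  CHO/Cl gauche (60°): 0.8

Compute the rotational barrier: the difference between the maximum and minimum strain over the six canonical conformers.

4.2 kcal/mol

CHO at 0° (eclipsed): H(0°)/CHO(0°) eclipsed 1.8; Cl(120°)/H(120°) eclipsed 1.4; H(240°)/H(240°) eclipsed 1.0 → 4.2 kcal/mol.
CHO at 60° (staggered): Cl(120°)/CHO(60°) gauche 0.8 → 0.8 kcal/mol.
CHO at 120° (eclipsed): H(0°)/H(0°) eclipsed 1.0; Cl(120°)/CHO(120°) eclipsed 2.2; H(240°)/H(240°) eclipsed 1.0 → 4.2 kcal/mol.
CHO at 180° (staggered): Cl(120°)/CHO(180°) gauche 0.8 → 0.8 kcal/mol.
CHO at 240° (eclipsed): H(0°)/H(0°) eclipsed 1.0; Cl(120°)/H(120°) eclipsed 1.4; H(240°)/CHO(240°) eclipsed 1.8 → 4.2 kcal/mol.
CHO at 300° (staggered): no non-H gauche contacts → 0.0 kcal/mol.
Max at 0° (4.2 kcal/mol), min at 300° (0.0 kcal/mol); barrier = 4.2 kcal/mol.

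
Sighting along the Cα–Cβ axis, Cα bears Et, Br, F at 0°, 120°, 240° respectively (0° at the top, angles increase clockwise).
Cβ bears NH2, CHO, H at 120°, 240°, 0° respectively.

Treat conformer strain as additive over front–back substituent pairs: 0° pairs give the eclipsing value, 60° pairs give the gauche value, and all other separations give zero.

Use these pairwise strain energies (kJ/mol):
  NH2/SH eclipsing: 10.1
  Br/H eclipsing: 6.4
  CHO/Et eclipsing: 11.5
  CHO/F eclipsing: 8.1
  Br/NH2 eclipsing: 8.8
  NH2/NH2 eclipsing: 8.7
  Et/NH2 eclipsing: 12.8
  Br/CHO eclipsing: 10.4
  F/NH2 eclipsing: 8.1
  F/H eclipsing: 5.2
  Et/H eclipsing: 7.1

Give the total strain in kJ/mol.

This conformer (eclipsed): Et(0°)/H(0°) eclipsed 7.1; Br(120°)/NH2(120°) eclipsed 8.8; F(240°)/CHO(240°) eclipsed 8.1 → 24.0 kJ/mol.

24.0 kJ/mol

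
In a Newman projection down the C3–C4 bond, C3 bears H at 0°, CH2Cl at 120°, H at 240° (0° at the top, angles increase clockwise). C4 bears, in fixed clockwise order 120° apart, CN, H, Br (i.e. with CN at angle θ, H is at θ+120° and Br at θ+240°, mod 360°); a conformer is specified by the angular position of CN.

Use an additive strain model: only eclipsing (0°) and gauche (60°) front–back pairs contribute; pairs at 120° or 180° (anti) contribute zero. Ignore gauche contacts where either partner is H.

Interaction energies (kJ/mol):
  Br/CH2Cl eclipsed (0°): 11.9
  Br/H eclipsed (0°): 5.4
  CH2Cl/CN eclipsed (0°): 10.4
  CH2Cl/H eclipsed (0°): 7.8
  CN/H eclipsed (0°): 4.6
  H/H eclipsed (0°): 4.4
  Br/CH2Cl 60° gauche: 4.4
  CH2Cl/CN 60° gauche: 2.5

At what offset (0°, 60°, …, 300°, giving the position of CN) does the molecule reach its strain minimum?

CN at 0° is eclipsed. H at 0° is eclipsed with CN at 0° (4.6); CH2Cl at 120° is eclipsed with H at 120° (7.8); H at 240° is eclipsed with Br at 240° (5.4). Total 17.8 kJ/mol.
CN at 60° is staggered. CH2Cl at 120° is gauche with CN at 60° (2.5). Total 2.5 kJ/mol.
CN at 120° is eclipsed. H at 0° is eclipsed with Br at 0° (5.4); CH2Cl at 120° is eclipsed with CN at 120° (10.4); H at 240° is eclipsed with H at 240° (4.4). Total 20.2 kJ/mol.
CN at 180° is staggered. CH2Cl at 120° is gauche with CN at 180° (2.5); CH2Cl at 120° is gauche with Br at 60° (4.4). Total 6.9 kJ/mol.
CN at 240° is eclipsed. H at 0° is eclipsed with H at 0° (4.4); CH2Cl at 120° is eclipsed with Br at 120° (11.9); H at 240° is eclipsed with CN at 240° (4.6). Total 20.9 kJ/mol.
CN at 300° is staggered. CH2Cl at 120° is gauche with Br at 180° (4.4). Total 4.4 kJ/mol.
The minimum (2.5 kJ/mol) occurs with CN at 60°.

60°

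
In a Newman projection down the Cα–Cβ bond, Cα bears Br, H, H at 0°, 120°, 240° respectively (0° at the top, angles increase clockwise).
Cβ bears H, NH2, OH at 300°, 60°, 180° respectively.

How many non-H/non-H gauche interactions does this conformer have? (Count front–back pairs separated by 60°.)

Non-H gauche pairs: Br(0°)/NH2(60°) — 1 interaction.

1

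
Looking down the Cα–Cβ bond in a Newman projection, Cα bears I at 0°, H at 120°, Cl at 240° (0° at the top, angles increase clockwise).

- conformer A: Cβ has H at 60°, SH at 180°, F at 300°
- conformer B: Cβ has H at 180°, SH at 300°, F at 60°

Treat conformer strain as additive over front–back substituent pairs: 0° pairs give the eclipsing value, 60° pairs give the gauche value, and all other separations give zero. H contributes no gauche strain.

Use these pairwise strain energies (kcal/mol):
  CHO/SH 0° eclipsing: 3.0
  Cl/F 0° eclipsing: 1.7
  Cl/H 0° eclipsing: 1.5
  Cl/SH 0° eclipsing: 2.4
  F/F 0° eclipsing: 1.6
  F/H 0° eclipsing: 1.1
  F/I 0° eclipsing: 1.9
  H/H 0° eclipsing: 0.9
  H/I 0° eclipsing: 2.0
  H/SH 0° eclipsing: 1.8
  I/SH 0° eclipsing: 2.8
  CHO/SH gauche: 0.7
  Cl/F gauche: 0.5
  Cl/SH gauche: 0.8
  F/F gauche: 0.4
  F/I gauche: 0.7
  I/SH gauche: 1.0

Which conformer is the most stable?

A

A (staggered): I–F gauche, Cl–SH gauche, Cl–F gauche; 0.7 + 0.8 + 0.5 = 2.0 kcal/mol.
B (staggered): I–SH gauche, I–F gauche, Cl–SH gauche; 1.0 + 0.7 + 0.8 = 2.5 kcal/mol.
A has the lowest total (2.0 kcal/mol).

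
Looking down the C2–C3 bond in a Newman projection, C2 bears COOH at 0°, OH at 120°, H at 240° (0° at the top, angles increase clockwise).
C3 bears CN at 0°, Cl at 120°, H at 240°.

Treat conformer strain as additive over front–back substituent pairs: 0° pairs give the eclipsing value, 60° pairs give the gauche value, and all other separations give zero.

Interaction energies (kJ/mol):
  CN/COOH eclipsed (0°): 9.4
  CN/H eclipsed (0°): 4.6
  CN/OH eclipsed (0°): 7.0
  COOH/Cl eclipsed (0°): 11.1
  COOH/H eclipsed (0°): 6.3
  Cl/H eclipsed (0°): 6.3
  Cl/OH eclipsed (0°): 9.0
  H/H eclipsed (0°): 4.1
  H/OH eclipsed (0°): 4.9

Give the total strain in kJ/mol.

22.5 kJ/mol

This conformer is eclipsed. COOH at 0° is eclipsed with CN at 0° (9.4); OH at 120° is eclipsed with Cl at 120° (9.0); H at 240° is eclipsed with H at 240° (4.1). Total 22.5 kJ/mol.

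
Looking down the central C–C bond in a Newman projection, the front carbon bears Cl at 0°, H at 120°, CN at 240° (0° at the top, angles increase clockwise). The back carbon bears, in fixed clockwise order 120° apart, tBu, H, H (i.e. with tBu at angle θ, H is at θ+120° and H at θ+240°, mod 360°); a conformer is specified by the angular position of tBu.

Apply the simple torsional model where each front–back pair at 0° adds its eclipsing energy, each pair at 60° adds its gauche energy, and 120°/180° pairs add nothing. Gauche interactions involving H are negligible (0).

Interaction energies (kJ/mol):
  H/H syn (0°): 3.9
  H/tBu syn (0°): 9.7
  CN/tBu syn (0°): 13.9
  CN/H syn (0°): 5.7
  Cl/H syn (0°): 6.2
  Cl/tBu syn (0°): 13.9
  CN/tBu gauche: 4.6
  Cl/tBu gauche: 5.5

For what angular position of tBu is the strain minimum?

tBu at 0° (eclipsed): Cl(0°)/tBu(0°) eclipsed 13.9; H(120°)/H(120°) eclipsed 3.9; CN(240°)/H(240°) eclipsed 5.7 → 23.5 kJ/mol.
tBu at 60° (staggered): Cl(0°)/tBu(60°) gauche 5.5 → 5.5 kJ/mol.
tBu at 120° (eclipsed): Cl(0°)/H(0°) eclipsed 6.2; H(120°)/tBu(120°) eclipsed 9.7; CN(240°)/H(240°) eclipsed 5.7 → 21.6 kJ/mol.
tBu at 180° (staggered): CN(240°)/tBu(180°) gauche 4.6 → 4.6 kJ/mol.
tBu at 240° (eclipsed): Cl(0°)/H(0°) eclipsed 6.2; H(120°)/H(120°) eclipsed 3.9; CN(240°)/tBu(240°) eclipsed 13.9 → 24.0 kJ/mol.
tBu at 300° (staggered): Cl(0°)/tBu(300°) gauche 5.5; CN(240°)/tBu(300°) gauche 4.6 → 10.1 kJ/mol.
The minimum (4.6 kJ/mol) occurs with tBu at 180°.

180°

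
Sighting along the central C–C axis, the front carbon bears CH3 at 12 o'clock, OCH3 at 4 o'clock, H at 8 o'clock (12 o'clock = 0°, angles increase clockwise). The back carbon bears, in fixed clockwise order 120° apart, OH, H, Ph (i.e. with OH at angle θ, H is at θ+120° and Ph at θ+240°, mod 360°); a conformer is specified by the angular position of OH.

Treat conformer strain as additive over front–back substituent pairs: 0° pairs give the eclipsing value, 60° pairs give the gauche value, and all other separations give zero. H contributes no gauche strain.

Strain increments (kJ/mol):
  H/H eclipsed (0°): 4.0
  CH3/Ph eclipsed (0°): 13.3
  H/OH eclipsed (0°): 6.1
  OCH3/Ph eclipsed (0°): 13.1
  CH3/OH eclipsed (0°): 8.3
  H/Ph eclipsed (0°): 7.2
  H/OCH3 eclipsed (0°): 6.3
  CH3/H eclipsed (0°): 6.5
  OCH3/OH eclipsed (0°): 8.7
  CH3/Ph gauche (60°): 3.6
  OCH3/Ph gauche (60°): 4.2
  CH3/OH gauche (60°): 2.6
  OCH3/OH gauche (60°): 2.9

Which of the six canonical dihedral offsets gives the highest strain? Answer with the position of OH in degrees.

120°

OH at 0° (eclipsed): CH3–OH eclipsed, OCH3–H eclipsed, H–Ph eclipsed; 8.3 + 6.3 + 7.2 = 21.8 kJ/mol.
OH at 60° (staggered): CH3–OH gauche, CH3–Ph gauche, OCH3–OH gauche; 2.6 + 3.6 + 2.9 = 9.1 kJ/mol.
OH at 120° (eclipsed): CH3–Ph eclipsed, OCH3–OH eclipsed, H–H eclipsed; 13.3 + 8.7 + 4.0 = 26.0 kJ/mol.
OH at 180° (staggered): CH3–Ph gauche, OCH3–OH gauche, OCH3–Ph gauche; 3.6 + 2.9 + 4.2 = 10.7 kJ/mol.
OH at 240° (eclipsed): CH3–H eclipsed, OCH3–Ph eclipsed, H–OH eclipsed; 6.5 + 13.1 + 6.1 = 25.7 kJ/mol.
OH at 300° (staggered): CH3–OH gauche, OCH3–Ph gauche; 2.6 + 4.2 = 6.8 kJ/mol.
The maximum (26.0 kJ/mol) occurs with OH at 120°.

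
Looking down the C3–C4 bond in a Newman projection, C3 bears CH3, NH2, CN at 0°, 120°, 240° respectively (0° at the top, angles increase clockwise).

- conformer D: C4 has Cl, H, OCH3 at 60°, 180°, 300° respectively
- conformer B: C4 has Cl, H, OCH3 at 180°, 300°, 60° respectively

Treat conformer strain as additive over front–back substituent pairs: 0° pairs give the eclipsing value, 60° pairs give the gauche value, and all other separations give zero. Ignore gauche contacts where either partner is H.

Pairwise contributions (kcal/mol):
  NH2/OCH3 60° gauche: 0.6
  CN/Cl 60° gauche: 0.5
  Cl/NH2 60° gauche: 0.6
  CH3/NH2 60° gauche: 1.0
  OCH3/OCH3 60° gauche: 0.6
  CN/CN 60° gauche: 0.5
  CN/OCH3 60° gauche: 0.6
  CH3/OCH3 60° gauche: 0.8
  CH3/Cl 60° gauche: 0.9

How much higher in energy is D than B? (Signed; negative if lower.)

D (staggered): CH3(0°)/Cl(60°) gauche 0.9; CH3(0°)/OCH3(300°) gauche 0.8; NH2(120°)/Cl(60°) gauche 0.6; CN(240°)/OCH3(300°) gauche 0.6 → 2.9 kcal/mol.
B (staggered): CH3(0°)/OCH3(60°) gauche 0.8; NH2(120°)/Cl(180°) gauche 0.6; NH2(120°)/OCH3(60°) gauche 0.6; CN(240°)/Cl(180°) gauche 0.5 → 2.5 kcal/mol.
E(D) − E(B) = 2.9 − 2.5 = +0.4 kcal/mol.

+0.4 kcal/mol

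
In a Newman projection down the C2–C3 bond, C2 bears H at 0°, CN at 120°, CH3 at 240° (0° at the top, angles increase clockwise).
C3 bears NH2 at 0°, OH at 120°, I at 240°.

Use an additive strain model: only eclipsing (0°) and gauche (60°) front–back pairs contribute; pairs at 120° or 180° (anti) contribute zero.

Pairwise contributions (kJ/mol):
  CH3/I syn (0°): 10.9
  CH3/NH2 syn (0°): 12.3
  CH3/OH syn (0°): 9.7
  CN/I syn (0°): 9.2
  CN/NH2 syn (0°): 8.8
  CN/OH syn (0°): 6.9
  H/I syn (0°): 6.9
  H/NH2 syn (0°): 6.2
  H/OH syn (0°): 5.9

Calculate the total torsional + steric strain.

24.0 kJ/mol

This conformer (eclipsed): H(0°)/NH2(0°) eclipsed 6.2; CN(120°)/OH(120°) eclipsed 6.9; CH3(240°)/I(240°) eclipsed 10.9 → 24.0 kJ/mol.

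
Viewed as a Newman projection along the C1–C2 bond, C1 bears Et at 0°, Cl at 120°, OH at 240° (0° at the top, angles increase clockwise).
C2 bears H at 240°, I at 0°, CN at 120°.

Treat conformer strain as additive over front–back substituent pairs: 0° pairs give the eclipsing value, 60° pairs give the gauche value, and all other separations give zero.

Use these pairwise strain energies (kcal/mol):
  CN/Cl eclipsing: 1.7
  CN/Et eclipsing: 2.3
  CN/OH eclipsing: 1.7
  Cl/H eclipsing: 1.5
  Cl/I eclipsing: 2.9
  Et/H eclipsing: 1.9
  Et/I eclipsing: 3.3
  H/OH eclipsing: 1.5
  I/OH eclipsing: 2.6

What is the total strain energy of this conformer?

This conformer is eclipsed. Et at 0° is eclipsed with I at 0° (3.3); Cl at 120° is eclipsed with CN at 120° (1.7); OH at 240° is eclipsed with H at 240° (1.5). Total 6.5 kcal/mol.

6.5 kcal/mol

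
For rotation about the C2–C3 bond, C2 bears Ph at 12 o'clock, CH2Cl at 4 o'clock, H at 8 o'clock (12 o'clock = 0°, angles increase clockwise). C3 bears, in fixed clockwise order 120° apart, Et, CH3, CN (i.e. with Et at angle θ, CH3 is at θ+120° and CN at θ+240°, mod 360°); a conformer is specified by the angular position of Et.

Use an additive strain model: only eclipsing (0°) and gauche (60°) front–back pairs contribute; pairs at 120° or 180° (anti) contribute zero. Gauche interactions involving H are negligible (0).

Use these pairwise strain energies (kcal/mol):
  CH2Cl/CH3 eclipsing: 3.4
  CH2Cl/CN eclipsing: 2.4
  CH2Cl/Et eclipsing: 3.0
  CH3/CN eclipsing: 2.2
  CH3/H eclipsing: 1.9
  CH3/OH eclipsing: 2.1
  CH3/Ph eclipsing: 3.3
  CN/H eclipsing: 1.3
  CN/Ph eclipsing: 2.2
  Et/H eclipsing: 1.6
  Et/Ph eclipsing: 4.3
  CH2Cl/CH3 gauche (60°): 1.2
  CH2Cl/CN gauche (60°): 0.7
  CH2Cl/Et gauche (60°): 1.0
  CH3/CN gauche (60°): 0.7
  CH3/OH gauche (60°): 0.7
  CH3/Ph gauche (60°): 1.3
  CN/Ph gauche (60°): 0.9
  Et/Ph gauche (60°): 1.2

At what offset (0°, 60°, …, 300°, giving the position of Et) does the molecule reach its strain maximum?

0°

Et at 0° (eclipsed): Ph(0°)/Et(0°) eclipsed 4.3; CH2Cl(120°)/CH3(120°) eclipsed 3.4; H(240°)/CN(240°) eclipsed 1.3 → 9.0 kcal/mol.
Et at 60° (staggered): Ph(0°)/Et(60°) gauche 1.2; Ph(0°)/CN(300°) gauche 0.9; CH2Cl(120°)/Et(60°) gauche 1.0; CH2Cl(120°)/CH3(180°) gauche 1.2 → 4.3 kcal/mol.
Et at 120° (eclipsed): Ph(0°)/CN(0°) eclipsed 2.2; CH2Cl(120°)/Et(120°) eclipsed 3.0; H(240°)/CH3(240°) eclipsed 1.9 → 7.1 kcal/mol.
Et at 180° (staggered): Ph(0°)/CH3(300°) gauche 1.3; Ph(0°)/CN(60°) gauche 0.9; CH2Cl(120°)/Et(180°) gauche 1.0; CH2Cl(120°)/CN(60°) gauche 0.7 → 3.9 kcal/mol.
Et at 240° (eclipsed): Ph(0°)/CH3(0°) eclipsed 3.3; CH2Cl(120°)/CN(120°) eclipsed 2.4; H(240°)/Et(240°) eclipsed 1.6 → 7.3 kcal/mol.
Et at 300° (staggered): Ph(0°)/Et(300°) gauche 1.2; Ph(0°)/CH3(60°) gauche 1.3; CH2Cl(120°)/CH3(60°) gauche 1.2; CH2Cl(120°)/CN(180°) gauche 0.7 → 4.4 kcal/mol.
The maximum (9.0 kcal/mol) occurs with Et at 0°.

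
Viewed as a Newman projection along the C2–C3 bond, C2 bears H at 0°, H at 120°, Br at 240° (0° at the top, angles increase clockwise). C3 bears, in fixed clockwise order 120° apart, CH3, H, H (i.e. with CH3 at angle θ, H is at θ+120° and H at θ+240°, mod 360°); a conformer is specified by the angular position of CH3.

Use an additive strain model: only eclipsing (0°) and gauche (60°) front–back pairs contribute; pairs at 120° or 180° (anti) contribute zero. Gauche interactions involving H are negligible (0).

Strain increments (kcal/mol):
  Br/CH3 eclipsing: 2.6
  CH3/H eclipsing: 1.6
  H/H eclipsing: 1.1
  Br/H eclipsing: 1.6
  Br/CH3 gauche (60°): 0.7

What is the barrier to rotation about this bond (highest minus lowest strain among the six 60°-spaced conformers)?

CH3 at 0° (eclipsed): H–CH3 eclipsed, H–H eclipsed, Br–H eclipsed; 1.6 + 1.1 + 1.6 = 4.3 kcal/mol.
CH3 at 60° (staggered): no non-H gauche contacts → 0.0 kcal/mol.
CH3 at 120° (eclipsed): H–H eclipsed, H–CH3 eclipsed, Br–H eclipsed; 1.1 + 1.6 + 1.6 = 4.3 kcal/mol.
CH3 at 180° (staggered): Br–CH3 gauche; 0.7 = 0.7 kcal/mol.
CH3 at 240° (eclipsed): H–H eclipsed, H–H eclipsed, Br–CH3 eclipsed; 1.1 + 1.1 + 2.6 = 4.8 kcal/mol.
CH3 at 300° (staggered): Br–CH3 gauche; 0.7 = 0.7 kcal/mol.
Max at 240° (4.8 kcal/mol), min at 60° (0.0 kcal/mol); barrier = 4.8 kcal/mol.

4.8 kcal/mol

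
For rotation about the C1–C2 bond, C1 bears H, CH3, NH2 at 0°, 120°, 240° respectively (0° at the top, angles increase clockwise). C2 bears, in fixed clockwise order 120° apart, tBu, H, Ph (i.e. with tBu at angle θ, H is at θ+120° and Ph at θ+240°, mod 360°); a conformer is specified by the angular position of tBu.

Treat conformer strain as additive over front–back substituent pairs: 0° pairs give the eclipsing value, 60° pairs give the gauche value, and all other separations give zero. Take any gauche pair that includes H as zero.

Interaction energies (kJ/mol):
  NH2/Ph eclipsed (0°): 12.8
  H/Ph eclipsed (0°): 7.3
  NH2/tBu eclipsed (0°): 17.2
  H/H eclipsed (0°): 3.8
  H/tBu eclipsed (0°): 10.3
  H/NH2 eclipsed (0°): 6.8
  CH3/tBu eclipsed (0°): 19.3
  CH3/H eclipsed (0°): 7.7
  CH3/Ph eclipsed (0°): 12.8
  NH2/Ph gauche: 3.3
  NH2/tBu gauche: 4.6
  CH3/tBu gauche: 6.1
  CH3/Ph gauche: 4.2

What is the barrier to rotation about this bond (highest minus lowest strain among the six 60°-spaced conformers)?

24.4 kJ/mol

tBu at 0° (eclipsed): H–tBu eclipsed, CH3–H eclipsed, NH2–Ph eclipsed; 10.3 + 7.7 + 12.8 = 30.8 kJ/mol.
tBu at 60° (staggered): CH3–tBu gauche, NH2–Ph gauche; 6.1 + 3.3 = 9.4 kJ/mol.
tBu at 120° (eclipsed): H–Ph eclipsed, CH3–tBu eclipsed, NH2–H eclipsed; 7.3 + 19.3 + 6.8 = 33.4 kJ/mol.
tBu at 180° (staggered): CH3–tBu gauche, CH3–Ph gauche, NH2–tBu gauche; 6.1 + 4.2 + 4.6 = 14.9 kJ/mol.
tBu at 240° (eclipsed): H–H eclipsed, CH3–Ph eclipsed, NH2–tBu eclipsed; 3.8 + 12.8 + 17.2 = 33.8 kJ/mol.
tBu at 300° (staggered): CH3–Ph gauche, NH2–tBu gauche, NH2–Ph gauche; 4.2 + 4.6 + 3.3 = 12.1 kJ/mol.
Max at 240° (33.8 kJ/mol), min at 60° (9.4 kJ/mol); barrier = 24.4 kJ/mol.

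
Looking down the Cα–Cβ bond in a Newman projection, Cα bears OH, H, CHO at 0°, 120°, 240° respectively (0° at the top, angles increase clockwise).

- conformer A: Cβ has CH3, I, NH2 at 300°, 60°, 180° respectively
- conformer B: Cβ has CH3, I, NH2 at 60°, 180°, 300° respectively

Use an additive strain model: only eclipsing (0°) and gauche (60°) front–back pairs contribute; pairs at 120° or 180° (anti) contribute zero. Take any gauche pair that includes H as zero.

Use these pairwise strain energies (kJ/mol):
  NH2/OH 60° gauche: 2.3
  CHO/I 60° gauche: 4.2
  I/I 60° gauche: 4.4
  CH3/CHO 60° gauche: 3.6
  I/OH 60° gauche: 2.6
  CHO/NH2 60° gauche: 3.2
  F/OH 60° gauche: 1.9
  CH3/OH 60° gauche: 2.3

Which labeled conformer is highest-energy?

A is staggered. OH at 0° is gauche with CH3 at 300° (2.3); OH at 0° is gauche with I at 60° (2.6); CHO at 240° is gauche with CH3 at 300° (3.6); CHO at 240° is gauche with NH2 at 180° (3.2). Total 11.7 kJ/mol.
B is staggered. OH at 0° is gauche with CH3 at 60° (2.3); OH at 0° is gauche with NH2 at 300° (2.3); CHO at 240° is gauche with I at 180° (4.2); CHO at 240° is gauche with NH2 at 300° (3.2). Total 12.0 kJ/mol.
B has the highest total (12.0 kJ/mol).

B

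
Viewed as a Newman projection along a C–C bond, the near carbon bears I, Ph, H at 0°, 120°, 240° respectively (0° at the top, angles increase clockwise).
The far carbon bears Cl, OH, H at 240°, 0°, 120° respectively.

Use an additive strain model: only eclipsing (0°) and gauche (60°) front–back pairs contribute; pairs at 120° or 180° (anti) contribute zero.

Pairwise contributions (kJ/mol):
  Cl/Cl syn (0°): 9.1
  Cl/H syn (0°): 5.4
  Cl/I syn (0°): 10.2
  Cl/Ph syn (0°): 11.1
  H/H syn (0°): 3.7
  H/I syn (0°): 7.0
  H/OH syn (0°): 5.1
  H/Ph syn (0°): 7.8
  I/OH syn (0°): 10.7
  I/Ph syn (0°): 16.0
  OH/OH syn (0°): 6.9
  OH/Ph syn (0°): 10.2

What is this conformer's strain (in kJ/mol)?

23.9 kJ/mol

This conformer is eclipsed. I at 0° is eclipsed with OH at 0° (10.7); Ph at 120° is eclipsed with H at 120° (7.8); H at 240° is eclipsed with Cl at 240° (5.4). Total 23.9 kJ/mol.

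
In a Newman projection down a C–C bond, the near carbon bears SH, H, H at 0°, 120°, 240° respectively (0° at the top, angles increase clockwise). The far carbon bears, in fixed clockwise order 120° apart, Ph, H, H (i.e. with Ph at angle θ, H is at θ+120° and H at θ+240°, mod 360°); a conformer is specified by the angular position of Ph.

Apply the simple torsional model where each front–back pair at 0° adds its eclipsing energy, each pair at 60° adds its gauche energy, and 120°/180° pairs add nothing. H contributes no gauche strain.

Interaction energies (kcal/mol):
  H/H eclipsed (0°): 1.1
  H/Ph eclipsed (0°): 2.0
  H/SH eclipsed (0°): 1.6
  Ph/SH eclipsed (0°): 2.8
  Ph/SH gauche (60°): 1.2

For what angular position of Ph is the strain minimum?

Ph at 0° (eclipsed): SH(0°)/Ph(0°) eclipsed 2.8; H(120°)/H(120°) eclipsed 1.1; H(240°)/H(240°) eclipsed 1.1 → 5.0 kcal/mol.
Ph at 60° (staggered): SH(0°)/Ph(60°) gauche 1.2 → 1.2 kcal/mol.
Ph at 120° (eclipsed): SH(0°)/H(0°) eclipsed 1.6; H(120°)/Ph(120°) eclipsed 2.0; H(240°)/H(240°) eclipsed 1.1 → 4.7 kcal/mol.
Ph at 180° (staggered): no non-H gauche contacts → 0.0 kcal/mol.
Ph at 240° (eclipsed): SH(0°)/H(0°) eclipsed 1.6; H(120°)/H(120°) eclipsed 1.1; H(240°)/Ph(240°) eclipsed 2.0 → 4.7 kcal/mol.
Ph at 300° (staggered): SH(0°)/Ph(300°) gauche 1.2 → 1.2 kcal/mol.
The minimum (0.0 kcal/mol) occurs with Ph at 180°.

180°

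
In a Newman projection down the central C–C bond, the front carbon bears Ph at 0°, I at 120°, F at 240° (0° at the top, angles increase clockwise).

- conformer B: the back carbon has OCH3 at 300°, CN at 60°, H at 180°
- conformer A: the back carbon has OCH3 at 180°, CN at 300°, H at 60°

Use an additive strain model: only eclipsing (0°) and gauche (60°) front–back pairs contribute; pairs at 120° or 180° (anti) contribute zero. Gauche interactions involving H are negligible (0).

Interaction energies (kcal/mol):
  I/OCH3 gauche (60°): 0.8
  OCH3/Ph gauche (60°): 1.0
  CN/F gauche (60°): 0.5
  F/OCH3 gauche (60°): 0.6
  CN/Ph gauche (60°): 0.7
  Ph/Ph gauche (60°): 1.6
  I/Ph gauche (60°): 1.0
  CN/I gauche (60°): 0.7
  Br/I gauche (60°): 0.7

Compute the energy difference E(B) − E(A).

B (staggered): Ph–OCH3 gauche, Ph–CN gauche, I–CN gauche, F–OCH3 gauche; 1.0 + 0.7 + 0.7 + 0.6 = 3.0 kcal/mol.
A (staggered): Ph–CN gauche, I–OCH3 gauche, F–OCH3 gauche, F–CN gauche; 0.7 + 0.8 + 0.6 + 0.5 = 2.6 kcal/mol.
E(B) − E(A) = 3.0 − 2.6 = +0.4 kcal/mol.

+0.4 kcal/mol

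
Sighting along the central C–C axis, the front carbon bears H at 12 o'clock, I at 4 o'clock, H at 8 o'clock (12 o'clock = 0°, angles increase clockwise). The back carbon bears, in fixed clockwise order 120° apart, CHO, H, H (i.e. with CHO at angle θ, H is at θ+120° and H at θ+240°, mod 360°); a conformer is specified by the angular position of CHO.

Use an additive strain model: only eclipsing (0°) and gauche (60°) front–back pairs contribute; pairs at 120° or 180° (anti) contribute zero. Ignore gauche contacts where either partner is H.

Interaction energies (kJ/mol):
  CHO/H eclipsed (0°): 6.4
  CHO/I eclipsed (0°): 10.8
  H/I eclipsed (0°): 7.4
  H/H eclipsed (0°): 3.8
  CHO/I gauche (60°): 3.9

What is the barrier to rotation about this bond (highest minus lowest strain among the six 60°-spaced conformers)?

18.4 kJ/mol

CHO at 0° is eclipsed. H at 0° is eclipsed with CHO at 0° (6.4); I at 120° is eclipsed with H at 120° (7.4); H at 240° is eclipsed with H at 240° (3.8). Total 17.6 kJ/mol.
CHO at 60° is staggered. I at 120° is gauche with CHO at 60° (3.9). Total 3.9 kJ/mol.
CHO at 120° is eclipsed. H at 0° is eclipsed with H at 0° (3.8); I at 120° is eclipsed with CHO at 120° (10.8); H at 240° is eclipsed with H at 240° (3.8). Total 18.4 kJ/mol.
CHO at 180° is staggered. I at 120° is gauche with CHO at 180° (3.9). Total 3.9 kJ/mol.
CHO at 240° is eclipsed. H at 0° is eclipsed with H at 0° (3.8); I at 120° is eclipsed with H at 120° (7.4); H at 240° is eclipsed with CHO at 240° (6.4). Total 17.6 kJ/mol.
CHO at 300° (staggered): no non-H gauche contacts → 0.0 kJ/mol.
Max at 120° (18.4 kJ/mol), min at 300° (0.0 kJ/mol); barrier = 18.4 kJ/mol.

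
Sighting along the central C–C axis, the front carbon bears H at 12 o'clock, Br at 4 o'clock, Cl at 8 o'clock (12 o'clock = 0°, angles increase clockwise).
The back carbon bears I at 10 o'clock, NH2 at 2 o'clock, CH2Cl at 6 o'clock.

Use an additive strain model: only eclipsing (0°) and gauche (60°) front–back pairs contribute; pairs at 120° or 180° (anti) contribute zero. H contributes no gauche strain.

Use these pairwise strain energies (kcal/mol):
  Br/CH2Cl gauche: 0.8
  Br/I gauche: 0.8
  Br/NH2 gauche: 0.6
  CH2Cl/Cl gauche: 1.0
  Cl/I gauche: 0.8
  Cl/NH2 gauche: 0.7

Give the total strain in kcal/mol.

This conformer (staggered): Br(120°)/NH2(60°) gauche 0.6; Br(120°)/CH2Cl(180°) gauche 0.8; Cl(240°)/I(300°) gauche 0.8; Cl(240°)/CH2Cl(180°) gauche 1.0 → 3.2 kcal/mol.

3.2 kcal/mol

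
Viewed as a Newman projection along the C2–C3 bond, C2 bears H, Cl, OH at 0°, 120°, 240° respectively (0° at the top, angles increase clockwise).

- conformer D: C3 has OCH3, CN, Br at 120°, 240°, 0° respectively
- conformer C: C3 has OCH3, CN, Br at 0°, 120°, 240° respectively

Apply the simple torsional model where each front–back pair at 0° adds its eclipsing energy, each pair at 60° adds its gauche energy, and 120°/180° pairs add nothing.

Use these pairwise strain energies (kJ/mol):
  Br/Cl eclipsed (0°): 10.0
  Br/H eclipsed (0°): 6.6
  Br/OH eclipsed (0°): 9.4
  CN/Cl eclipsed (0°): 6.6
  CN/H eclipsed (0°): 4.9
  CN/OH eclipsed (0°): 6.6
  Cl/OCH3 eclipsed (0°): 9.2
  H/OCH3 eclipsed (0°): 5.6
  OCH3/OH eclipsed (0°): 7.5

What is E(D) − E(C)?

D (eclipsed): H–Br eclipsed, Cl–OCH3 eclipsed, OH–CN eclipsed; 6.6 + 9.2 + 6.6 = 22.4 kJ/mol.
C (eclipsed): H–OCH3 eclipsed, Cl–CN eclipsed, OH–Br eclipsed; 5.6 + 6.6 + 9.4 = 21.6 kJ/mol.
E(D) − E(C) = 22.4 − 21.6 = +0.8 kJ/mol.

+0.8 kJ/mol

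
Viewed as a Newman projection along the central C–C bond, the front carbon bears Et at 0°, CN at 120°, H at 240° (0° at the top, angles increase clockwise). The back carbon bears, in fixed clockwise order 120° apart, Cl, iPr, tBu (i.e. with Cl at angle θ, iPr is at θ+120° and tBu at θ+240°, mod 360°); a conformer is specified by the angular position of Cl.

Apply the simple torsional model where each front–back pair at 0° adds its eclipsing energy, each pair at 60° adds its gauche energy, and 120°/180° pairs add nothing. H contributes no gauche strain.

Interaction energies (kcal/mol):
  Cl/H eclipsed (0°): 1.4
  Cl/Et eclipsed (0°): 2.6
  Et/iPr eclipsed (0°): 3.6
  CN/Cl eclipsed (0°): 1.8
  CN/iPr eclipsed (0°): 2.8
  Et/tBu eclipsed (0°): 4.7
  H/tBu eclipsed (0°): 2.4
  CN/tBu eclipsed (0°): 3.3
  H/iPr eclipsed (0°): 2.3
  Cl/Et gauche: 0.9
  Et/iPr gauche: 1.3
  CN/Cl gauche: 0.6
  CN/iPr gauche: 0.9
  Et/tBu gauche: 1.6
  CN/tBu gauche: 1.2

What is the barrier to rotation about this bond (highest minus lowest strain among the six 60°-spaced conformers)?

Cl at 0° (eclipsed): Et(0°)/Cl(0°) eclipsed 2.6; CN(120°)/iPr(120°) eclipsed 2.8; H(240°)/tBu(240°) eclipsed 2.4 → 7.8 kcal/mol.
Cl at 60° (staggered): Et(0°)/Cl(60°) gauche 0.9; Et(0°)/tBu(300°) gauche 1.6; CN(120°)/Cl(60°) gauche 0.6; CN(120°)/iPr(180°) gauche 0.9 → 4.0 kcal/mol.
Cl at 120° (eclipsed): Et(0°)/tBu(0°) eclipsed 4.7; CN(120°)/Cl(120°) eclipsed 1.8; H(240°)/iPr(240°) eclipsed 2.3 → 8.8 kcal/mol.
Cl at 180° (staggered): Et(0°)/iPr(300°) gauche 1.3; Et(0°)/tBu(60°) gauche 1.6; CN(120°)/Cl(180°) gauche 0.6; CN(120°)/tBu(60°) gauche 1.2 → 4.7 kcal/mol.
Cl at 240° (eclipsed): Et(0°)/iPr(0°) eclipsed 3.6; CN(120°)/tBu(120°) eclipsed 3.3; H(240°)/Cl(240°) eclipsed 1.4 → 8.3 kcal/mol.
Cl at 300° (staggered): Et(0°)/Cl(300°) gauche 0.9; Et(0°)/iPr(60°) gauche 1.3; CN(120°)/iPr(60°) gauche 0.9; CN(120°)/tBu(180°) gauche 1.2 → 4.3 kcal/mol.
Max at 120° (8.8 kcal/mol), min at 60° (4.0 kcal/mol); barrier = 4.8 kcal/mol.

4.8 kcal/mol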